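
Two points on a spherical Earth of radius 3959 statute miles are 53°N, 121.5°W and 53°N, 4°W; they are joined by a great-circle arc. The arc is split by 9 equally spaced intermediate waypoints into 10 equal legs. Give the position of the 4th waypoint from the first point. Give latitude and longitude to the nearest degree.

≈ 68°N, 79°W

Convert each endpoint to a unit vector on the sphere (x = cos φ cos λ, y = cos φ sin λ, z = sin φ).
The central angle between the endpoints is δ = arccos(p₁·p₂) ≈ 1.081 rad (61.9°).
Interpolate at f = 4/10 with slerp weights a = sin((1−f)δ)/sin δ ≈ 0.685, b = sin(fδ)/sin δ ≈ 0.475.
p = a·p₁ + b·p₂ ≈ (0.070, -0.371, 0.926); φ = arcsin(p_z) ≈ 67.81°, λ = atan2(p_y, p_x) ≈ -79.35°.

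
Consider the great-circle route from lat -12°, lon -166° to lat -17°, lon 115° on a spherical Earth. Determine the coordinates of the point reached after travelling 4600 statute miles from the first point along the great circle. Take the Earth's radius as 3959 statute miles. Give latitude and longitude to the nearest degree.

Write both endpoints as unit vectors p₁, p₂ with components (cos φ cos λ, cos φ sin λ, sin φ).
The central angle between the endpoints is δ = arccos(p₁·p₂) ≈ 1.329 rad (76.2°). The total great-circle distance is δ·R ≈ 1.329 × 3959 ≈ 5262 mi, so the target fraction is f = 4600/5262 ≈ 0.874.
Interpolate at f ≈ 0.874 with slerp weights a = sin((1−f)δ)/sin δ ≈ 0.171, b = sin(fδ)/sin δ ≈ 0.945.
p = a·p₁ + b·p₂ ≈ (-0.545, 0.778, -0.312); φ = arcsin(p_z) ≈ -18.18°, λ = atan2(p_y, p_x) ≈ 124.98°.

≈ lat -18°, lon 125°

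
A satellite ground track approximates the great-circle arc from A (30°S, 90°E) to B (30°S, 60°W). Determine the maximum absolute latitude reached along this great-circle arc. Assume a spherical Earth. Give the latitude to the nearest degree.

The great circle lies in the plane with unit normal n̂ = (p₁ × p₂)/|p₁ × p₂|.
Here n̂_z ≈ -0.409; the vertex latitude is φ_max = arccos|n̂_z| ≈ 65.9°.
Check via Clairaut: cos φ_max = |cos φ₁| · sin C = cos(30.0°)·sin(151.8°) ≈ 0.409, again giving ≈ 65.9°.

≈ 66°S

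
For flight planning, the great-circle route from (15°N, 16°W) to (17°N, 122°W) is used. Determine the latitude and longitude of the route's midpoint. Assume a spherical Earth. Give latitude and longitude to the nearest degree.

≈ (25°N, 69°W)

Write both endpoints as unit vectors p₁, p₂ with components (cos φ cos λ, cos φ sin λ, sin φ).
The central angle between the endpoints is δ = arccos(p₁·p₂) ≈ 1.751 rad (100.3°).
Interpolate at f = 1/2 with slerp weights a = sin((1−f)δ)/sin δ ≈ 0.780, b = sin(fδ)/sin δ ≈ 0.780.
p = a·p₁ + b·p₂ ≈ (0.329, -0.841, 0.430); φ = arcsin(p_z) ≈ 25.48°, λ = atan2(p_y, p_x) ≈ -68.62°.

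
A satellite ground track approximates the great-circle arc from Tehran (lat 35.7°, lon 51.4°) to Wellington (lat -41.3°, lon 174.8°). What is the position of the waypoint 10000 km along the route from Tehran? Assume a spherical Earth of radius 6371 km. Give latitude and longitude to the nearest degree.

≈ lat -20°, lon 126°

Convert each endpoint to a unit vector on the sphere (x = cos φ cos λ, y = cos φ sin λ, z = sin φ).
The central angle between the endpoints is δ = arccos(p₁·p₂) ≈ 2.376 rad (136.1°). The total great-circle distance is δ·R ≈ 2.376 × 6371 ≈ 15138 km, so the target fraction is f = 10000/15138 ≈ 0.661.
Interpolate at f ≈ 0.661 with slerp weights a = sin((1−f)δ)/sin δ ≈ 1.042, b = sin(fδ)/sin δ ≈ 1.443.
p = a·p₁ + b·p₂ ≈ (-0.552, 0.759, -0.345); φ = arcsin(p_z) ≈ -20.16°, λ = atan2(p_y, p_x) ≈ 126.01°.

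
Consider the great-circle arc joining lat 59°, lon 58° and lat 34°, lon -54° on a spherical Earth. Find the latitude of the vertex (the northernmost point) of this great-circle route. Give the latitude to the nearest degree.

The great circle lies in the plane with unit normal n̂ = (p₁ × p₂)/|p₁ × p₂|.
Here n̂_z ≈ -0.418; the vertex latitude is φ_max = arccos|n̂_z| ≈ 65.3°.
Check via Clairaut: cos φ_max = |cos φ₁| · sin C = cos(59.0°)·sin(54.2°) ≈ 0.418, again giving ≈ 65.3°.

≈ 65°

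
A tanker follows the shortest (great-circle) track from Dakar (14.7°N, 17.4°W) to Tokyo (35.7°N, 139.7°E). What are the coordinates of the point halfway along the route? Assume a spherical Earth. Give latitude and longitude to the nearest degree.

≈ 65°N, 38°E

Convert each endpoint to a unit vector on the sphere (x = cos φ cos λ, y = cos φ sin λ, z = sin φ).
The central angle between the endpoints is δ = arccos(p₁·p₂) ≈ 2.184 rad (125.1°).
Interpolate at f = 1/2 with slerp weights a = sin((1−f)δ)/sin δ ≈ 1.085, b = sin(fδ)/sin δ ≈ 1.085.
p = a·p₁ + b·p₂ ≈ (0.330, 0.256, 0.909); φ = arcsin(p_z) ≈ 65.33°, λ = atan2(p_y, p_x) ≈ 37.85°.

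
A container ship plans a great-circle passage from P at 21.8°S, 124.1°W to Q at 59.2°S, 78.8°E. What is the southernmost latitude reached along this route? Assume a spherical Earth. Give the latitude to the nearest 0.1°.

The great circle lies in the plane with unit normal n̂ = (p₁ × p₂)/|p₁ × p₂|.
Here n̂_z ≈ -0.186; the vertex latitude is φ_max = arccos|n̂_z| ≈ 79.3°.

≈ 79.3°S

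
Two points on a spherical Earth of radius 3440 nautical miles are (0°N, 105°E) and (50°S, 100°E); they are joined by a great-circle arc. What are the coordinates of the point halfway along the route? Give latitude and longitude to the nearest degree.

≈ (25°S, 103°E)

Write both endpoints as unit vectors p₁, p₂ with components (cos φ cos λ, cos φ sin λ, sin φ).
The central angle between the endpoints is δ = arccos(p₁·p₂) ≈ 0.876 rad (50.2°).
Interpolate at f = 1/2 with slerp weights a = sin((1−f)δ)/sin δ ≈ 0.552, b = sin(fδ)/sin δ ≈ 0.552.
p = a·p₁ + b·p₂ ≈ (-0.205, 0.883, -0.423); φ = arcsin(p_z) ≈ -25.02°, λ = atan2(p_y, p_x) ≈ 103.04°.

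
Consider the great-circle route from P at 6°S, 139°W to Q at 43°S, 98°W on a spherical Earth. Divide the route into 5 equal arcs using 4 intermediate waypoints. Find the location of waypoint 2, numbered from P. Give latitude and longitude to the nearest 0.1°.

≈ 22.1°S, 125.5°W

Convert each endpoint to a unit vector on the sphere (x = cos φ cos λ, y = cos φ sin λ, z = sin φ).
The central angle between the endpoints is δ = arccos(p₁·p₂) ≈ 0.902 rad (51.7°).
Interpolate at f = 2/5 with slerp weights a = sin((1−f)δ)/sin δ ≈ 0.657, b = sin(fδ)/sin δ ≈ 0.450.
p = a·p₁ + b·p₂ ≈ (-0.539, -0.754, -0.375); φ = arcsin(p_z) ≈ -22.05°, λ = atan2(p_y, p_x) ≈ -125.53°.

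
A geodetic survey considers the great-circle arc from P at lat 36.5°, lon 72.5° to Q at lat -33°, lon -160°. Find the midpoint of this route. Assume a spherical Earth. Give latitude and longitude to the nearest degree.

≈ lat 4°, lon 139°

Write both endpoints as unit vectors p₁, p₂ with components (cos φ cos λ, cos φ sin λ, sin φ).
The central angle between the endpoints is δ = arccos(p₁·p₂) ≈ 2.396 rad (137.3°).
Interpolate at f = 1/2 with slerp weights a = sin((1−f)δ)/sin δ ≈ 1.372, b = sin(fδ)/sin δ ≈ 1.372.
p = a·p₁ + b·p₂ ≈ (-0.750, 0.658, 0.069); φ = arcsin(p_z) ≈ 3.95°, λ = atan2(p_y, p_x) ≈ 138.71°.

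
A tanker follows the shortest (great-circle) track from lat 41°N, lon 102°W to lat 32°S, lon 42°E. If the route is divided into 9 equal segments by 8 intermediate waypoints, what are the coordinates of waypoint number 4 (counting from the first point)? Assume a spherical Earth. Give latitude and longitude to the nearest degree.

Write both endpoints as unit vectors p₁, p₂ with components (cos φ cos λ, cos φ sin λ, sin φ).
The central angle between the endpoints is δ = arccos(p₁·p₂) ≈ 2.617 rad (149.9°).
Interpolate at f = 4/9 with slerp weights a = sin((1−f)δ)/sin δ ≈ 1.982, b = sin(fδ)/sin δ ≈ 1.832.
p = a·p₁ + b·p₂ ≈ (0.844, -0.424, 0.330); φ = arcsin(p_z) ≈ 19.24°, λ = atan2(p_y, p_x) ≈ -26.66°.

≈ lat 19°N, lon 27°W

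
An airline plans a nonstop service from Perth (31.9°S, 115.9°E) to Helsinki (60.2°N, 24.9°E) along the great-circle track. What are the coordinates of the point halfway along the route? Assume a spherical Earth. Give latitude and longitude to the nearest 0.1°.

Convert each endpoint to a unit vector on the sphere (x = cos φ cos λ, y = cos φ sin λ, z = sin φ).
The central angle between the endpoints is δ = arccos(p₁·p₂) ≈ 2.055 rad (117.8°).
Interpolate at f = 1/2 with slerp weights a = sin((1−f)δ)/sin δ ≈ 0.968, b = sin(fδ)/sin δ ≈ 0.968.
p = a·p₁ + b·p₂ ≈ (0.077, 0.941, 0.328); φ = arcsin(p_z) ≈ 19.17°, λ = atan2(p_y, p_x) ≈ 85.30°.

≈ 19.2°N, 85.3°E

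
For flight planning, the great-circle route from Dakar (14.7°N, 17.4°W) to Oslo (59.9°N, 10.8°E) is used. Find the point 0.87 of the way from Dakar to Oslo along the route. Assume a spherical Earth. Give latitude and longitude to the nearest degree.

The haversine formula gives a central angle δ ≈ 0.867 rad (49.7°) between the endpoints.
Interpolate at f = 0.87 with slerp weights a = sin((1−f)δ)/sin δ ≈ 0.148, b = sin(fδ)/sin δ ≈ 0.898.
p = a·p₁ + b·p₂ ≈ (0.579, 0.042, 0.815); φ = arcsin(p_z) ≈ 54.54°, λ = atan2(p_y, p_x) ≈ 4.13°.

≈ (55°N, 4°E)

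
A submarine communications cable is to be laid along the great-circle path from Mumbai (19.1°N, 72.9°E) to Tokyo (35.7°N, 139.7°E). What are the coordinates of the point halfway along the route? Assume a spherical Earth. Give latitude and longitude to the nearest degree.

≈ (32°N, 103°E)

The haversine formula gives a central angle δ ≈ 1.055 rad (60.4°) between the endpoints.
Interpolate at f = 1/2 with slerp weights a = sin((1−f)δ)/sin δ ≈ 0.579, b = sin(fδ)/sin δ ≈ 0.579.
p = a·p₁ + b·p₂ ≈ (-0.198, 0.827, 0.527); φ = arcsin(p_z) ≈ 31.80°, λ = atan2(p_y, p_x) ≈ 103.45°.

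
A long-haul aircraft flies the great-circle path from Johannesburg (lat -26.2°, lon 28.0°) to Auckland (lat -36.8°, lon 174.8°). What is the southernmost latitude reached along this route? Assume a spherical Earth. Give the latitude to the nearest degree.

The great circle lies in the plane with unit normal n̂ = (p₁ × p₂)/|p₁ × p₂|.
Here n̂_z ≈ +0.418; the vertex latitude is φ_max = arccos|n̂_z| ≈ 65.3°.
Check via Clairaut: cos φ_max = |cos φ₁| · sin C = cos(26.2°)·sin(152.2°) ≈ 0.418, again giving ≈ 65.3°.

≈ -65°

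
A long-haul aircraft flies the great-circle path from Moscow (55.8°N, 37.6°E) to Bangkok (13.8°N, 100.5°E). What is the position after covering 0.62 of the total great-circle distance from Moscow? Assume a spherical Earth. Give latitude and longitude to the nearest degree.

The haversine formula gives a central angle δ ≈ 1.109 rad (63.5°) between the endpoints.
Interpolate at f = 0.62 with slerp weights a = sin((1−f)δ)/sin δ ≈ 0.457, b = sin(fδ)/sin δ ≈ 0.709.
p = a·p₁ + b·p₂ ≈ (0.078, 0.834, 0.547); φ = arcsin(p_z) ≈ 33.16°, λ = atan2(p_y, p_x) ≈ 84.65°.

≈ 33°N, 85°E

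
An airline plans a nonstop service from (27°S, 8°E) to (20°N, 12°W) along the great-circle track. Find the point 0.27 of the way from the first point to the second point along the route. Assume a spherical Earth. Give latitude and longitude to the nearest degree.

≈ (14°S, 2°E)

Write both endpoints as unit vectors p₁, p₂ with components (cos φ cos λ, cos φ sin λ, sin φ).
The central angle between the endpoints is δ = arccos(p₁·p₂) ≈ 0.887 rad (50.8°).
Interpolate at f = 0.27 with slerp weights a = sin((1−f)δ)/sin δ ≈ 0.778, b = sin(fδ)/sin δ ≈ 0.306.
p = a·p₁ + b·p₂ ≈ (0.968, 0.037, -0.249); φ = arcsin(p_z) ≈ -14.40°, λ = atan2(p_y, p_x) ≈ 2.17°.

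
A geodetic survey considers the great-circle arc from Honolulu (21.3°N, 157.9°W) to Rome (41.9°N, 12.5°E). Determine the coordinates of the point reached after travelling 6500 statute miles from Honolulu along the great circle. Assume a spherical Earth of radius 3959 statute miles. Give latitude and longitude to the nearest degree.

Convert each endpoint to a unit vector on the sphere (x = cos φ cos λ, y = cos φ sin λ, z = sin φ).
The central angle between the endpoints is δ = arccos(p₁·p₂) ≈ 2.028 rad (116.2°). The total great-circle distance is δ·R ≈ 2.028 × 3959 ≈ 8028 mi, so the target fraction is f = 6500/8028 ≈ 0.810.
Interpolate at f ≈ 0.810 with slerp weights a = sin((1−f)δ)/sin δ ≈ 0.419, b = sin(fδ)/sin δ ≈ 1.111.
p = a·p₁ + b·p₂ ≈ (0.446, 0.032, 0.895); φ = arcsin(p_z) ≈ 63.46°, λ = atan2(p_y, p_x) ≈ 4.11°.

≈ 63°N, 4°E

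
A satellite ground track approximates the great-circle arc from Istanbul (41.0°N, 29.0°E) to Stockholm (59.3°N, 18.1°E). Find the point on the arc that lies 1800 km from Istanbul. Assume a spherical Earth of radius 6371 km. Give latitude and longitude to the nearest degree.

Convert each endpoint to a unit vector on the sphere (x = cos φ cos λ, y = cos φ sin λ, z = sin φ).
The central angle between the endpoints is δ = arccos(p₁·p₂) ≈ 0.341 rad (19.5°). The total great-circle distance is δ·R ≈ 0.341 × 6371 ≈ 2171 km, so the target fraction is f = 1800/2171 ≈ 0.829.
Interpolate at f ≈ 0.829 with slerp weights a = sin((1−f)δ)/sin δ ≈ 0.174, b = sin(fδ)/sin δ ≈ 0.834.
p = a·p₁ + b·p₂ ≈ (0.520, 0.196, 0.831); φ = arcsin(p_z) ≈ 56.25°, λ = atan2(p_y, p_x) ≈ 20.67°.

≈ 56°N, 21°E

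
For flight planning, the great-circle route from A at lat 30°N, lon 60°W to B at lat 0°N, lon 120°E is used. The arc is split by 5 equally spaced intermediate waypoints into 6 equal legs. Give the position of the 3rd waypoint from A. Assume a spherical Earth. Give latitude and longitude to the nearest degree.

≈ lat 75°N, lon 120°E

From cos δ = sin φ₁ sin φ₂ + cos φ₁ cos φ₂ cos Δλ, the central angle is δ ≈ 2.618 rad (150.0°).
Interpolate at f = 3/6 with slerp weights a = sin((1−f)δ)/sin δ ≈ 1.932, b = sin(fδ)/sin δ ≈ 1.932.
p = a·p₁ + b·p₂ ≈ (-0.129, 0.224, 0.966); φ = arcsin(p_z) ≈ 75.00°, λ = atan2(p_y, p_x) ≈ 120.00°.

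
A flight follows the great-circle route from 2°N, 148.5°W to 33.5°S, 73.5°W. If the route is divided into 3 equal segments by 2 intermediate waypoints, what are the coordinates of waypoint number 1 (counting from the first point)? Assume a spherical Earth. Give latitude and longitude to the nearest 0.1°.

Write both endpoints as unit vectors p₁, p₂ with components (cos φ cos λ, cos φ sin λ, sin φ).
The central angle between the endpoints is δ = arccos(p₁·p₂) ≈ 1.373 rad (78.7°).
Interpolate at f = 1/3 with slerp weights a = sin((1−f)δ)/sin δ ≈ 0.809, b = sin(fδ)/sin δ ≈ 0.451.
p = a·p₁ + b·p₂ ≈ (-0.582, -0.783, -0.221); φ = arcsin(p_z) ≈ -12.74°, λ = atan2(p_y, p_x) ≈ -126.65°.

≈ 12.7°S, 126.7°W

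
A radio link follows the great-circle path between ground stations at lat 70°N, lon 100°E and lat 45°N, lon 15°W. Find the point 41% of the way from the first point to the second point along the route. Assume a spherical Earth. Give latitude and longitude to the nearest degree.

From cos δ = sin φ₁ sin φ₂ + cos φ₁ cos φ₂ cos Δλ, the central angle is δ ≈ 0.974 rad (55.8°).
Interpolate at f = 0.41 with slerp weights a = sin((1−f)δ)/sin δ ≈ 0.657, b = sin(fδ)/sin δ ≈ 0.470.
p = a·p₁ + b·p₂ ≈ (0.282, 0.135, 0.950); φ = arcsin(p_z) ≈ 71.77°, λ = atan2(p_y, p_x) ≈ 25.63°.

≈ lat 72°N, lon 26°E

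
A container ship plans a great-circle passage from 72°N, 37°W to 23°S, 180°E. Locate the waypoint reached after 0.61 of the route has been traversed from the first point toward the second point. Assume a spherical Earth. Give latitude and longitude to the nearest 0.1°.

≈ 25.2°N, 168.8°W

Convert each endpoint to a unit vector on the sphere (x = cos φ cos λ, y = cos φ sin λ, z = sin φ).
The central angle between the endpoints is δ = arccos(p₁·p₂) ≈ 2.213 rad (126.8°).
Interpolate at f = 0.61 with slerp weights a = sin((1−f)δ)/sin δ ≈ 0.949, b = sin(fδ)/sin δ ≈ 1.218.
p = a·p₁ + b·p₂ ≈ (-0.887, -0.176, 0.426); φ = arcsin(p_z) ≈ 25.23°, λ = atan2(p_y, p_x) ≈ -168.75°.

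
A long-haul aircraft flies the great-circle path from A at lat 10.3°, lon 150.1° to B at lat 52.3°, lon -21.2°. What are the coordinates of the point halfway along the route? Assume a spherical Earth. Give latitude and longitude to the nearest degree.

≈ lat 68°, lon 136°

Write both endpoints as unit vectors p₁, p₂ with components (cos φ cos λ, cos φ sin λ, sin φ).
The central angle between the endpoints is δ = arccos(p₁·p₂) ≈ 2.041 rad (117.0°).
Interpolate at f = 1/2 with slerp weights a = sin((1−f)δ)/sin δ ≈ 0.956, b = sin(fδ)/sin δ ≈ 0.956.
p = a·p₁ + b·p₂ ≈ (-0.270, 0.258, 0.928); φ = arcsin(p_z) ≈ 68.07°, λ = atan2(p_y, p_x) ≈ 136.40°.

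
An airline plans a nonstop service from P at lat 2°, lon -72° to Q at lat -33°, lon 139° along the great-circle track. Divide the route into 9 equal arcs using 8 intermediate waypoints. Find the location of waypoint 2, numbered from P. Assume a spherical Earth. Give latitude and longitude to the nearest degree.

≈ lat -21°, lon -92°

The haversine formula gives a central angle δ ≈ 2.400 rad (137.5°) between the endpoints.
Interpolate at f = 2/9 with slerp weights a = sin((1−f)δ)/sin δ ≈ 1.416, b = sin(fδ)/sin δ ≈ 0.753.
p = a·p₁ + b·p₂ ≈ (-0.039, -0.932, -0.361); φ = arcsin(p_z) ≈ -21.13°, λ = atan2(p_y, p_x) ≈ -92.40°.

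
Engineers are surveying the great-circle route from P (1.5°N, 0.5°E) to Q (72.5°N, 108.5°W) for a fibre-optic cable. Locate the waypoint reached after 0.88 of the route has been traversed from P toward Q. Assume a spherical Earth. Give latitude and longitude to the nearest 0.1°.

≈ (72.6°N, 70.2°W)

The haversine formula gives a central angle δ ≈ 1.644 rad (94.2°) between the endpoints.
Interpolate at f = 0.88 with slerp weights a = sin((1−f)δ)/sin δ ≈ 0.196, b = sin(fδ)/sin δ ≈ 0.995.
p = a·p₁ + b·p₂ ≈ (0.101, -0.282, 0.954); φ = arcsin(p_z) ≈ 72.56°, λ = atan2(p_y, p_x) ≈ -70.21°.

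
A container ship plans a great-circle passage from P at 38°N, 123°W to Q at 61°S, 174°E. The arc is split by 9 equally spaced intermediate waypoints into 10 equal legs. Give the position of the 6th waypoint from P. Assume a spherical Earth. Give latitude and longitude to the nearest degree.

Convert each endpoint to a unit vector on the sphere (x = cos φ cos λ, y = cos φ sin λ, z = sin φ).
The central angle between the endpoints is δ = arccos(p₁·p₂) ≈ 1.944 rad (111.4°).
Interpolate at f = 6/10 with slerp weights a = sin((1−f)δ)/sin δ ≈ 0.754, b = sin(fδ)/sin δ ≈ 0.988.
p = a·p₁ + b·p₂ ≈ (-0.800, -0.448, -0.400); φ = arcsin(p_z) ≈ -23.56°, λ = atan2(p_y, p_x) ≈ -150.74°.

≈ 24°S, 151°W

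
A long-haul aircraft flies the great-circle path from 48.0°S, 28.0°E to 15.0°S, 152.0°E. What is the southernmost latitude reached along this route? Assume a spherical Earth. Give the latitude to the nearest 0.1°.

≈ 57.1°S

The great circle lies in the plane with unit normal n̂ = (p₁ × p₂)/|p₁ × p₂|.
Here n̂_z ≈ +0.544; the vertex latitude is φ_max = arccos|n̂_z| ≈ 57.1°.
Check via Clairaut: cos φ_max = |cos φ₁| · sin C = cos(48.0°)·sin(125.7°) ≈ 0.544, again giving ≈ 57.1°.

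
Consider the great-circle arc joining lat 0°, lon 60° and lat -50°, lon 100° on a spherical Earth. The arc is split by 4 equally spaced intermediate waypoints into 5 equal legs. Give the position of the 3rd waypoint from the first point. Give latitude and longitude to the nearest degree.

≈ lat -31°, lon 79°

Convert each endpoint to a unit vector on the sphere (x = cos φ cos λ, y = cos φ sin λ, z = sin φ).
The central angle between the endpoints is δ = arccos(p₁·p₂) ≈ 1.056 rad (60.5°).
Interpolate at f = 3/5 with slerp weights a = sin((1−f)δ)/sin δ ≈ 0.471, b = sin(fδ)/sin δ ≈ 0.680.
p = a·p₁ + b·p₂ ≈ (0.160, 0.838, -0.521); φ = arcsin(p_z) ≈ -31.40°, λ = atan2(p_y, p_x) ≈ 79.22°.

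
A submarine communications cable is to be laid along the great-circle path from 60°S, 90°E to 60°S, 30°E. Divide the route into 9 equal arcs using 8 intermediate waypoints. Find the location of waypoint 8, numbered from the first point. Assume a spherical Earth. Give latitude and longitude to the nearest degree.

Write both endpoints as unit vectors p₁, p₂ with components (cos φ cos λ, cos φ sin λ, sin φ).
The central angle between the endpoints is δ = arccos(p₁·p₂) ≈ 0.505 rad (29.0°).
Interpolate at f = 8/9 with slerp weights a = sin((1−f)δ)/sin δ ≈ 0.116, b = sin(fδ)/sin δ ≈ 0.897.
p = a·p₁ + b·p₂ ≈ (0.388, 0.282, -0.877); φ = arcsin(p_z) ≈ -61.31°, λ = atan2(p_y, p_x) ≈ 36.00°.

≈ 61°S, 36°E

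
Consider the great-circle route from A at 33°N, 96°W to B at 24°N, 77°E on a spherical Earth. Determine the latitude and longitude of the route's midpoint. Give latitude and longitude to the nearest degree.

≈ 82°N, 25°E

The haversine formula gives a central angle δ ≈ 2.140 rad (122.6°) between the endpoints.
Interpolate at f = 1/2 with slerp weights a = sin((1−f)δ)/sin δ ≈ 1.041, b = sin(fδ)/sin δ ≈ 1.041.
p = a·p₁ + b·p₂ ≈ (0.123, 0.058, 0.991); φ = arcsin(p_z) ≈ 82.19°, λ = atan2(p_y, p_x) ≈ 25.44°.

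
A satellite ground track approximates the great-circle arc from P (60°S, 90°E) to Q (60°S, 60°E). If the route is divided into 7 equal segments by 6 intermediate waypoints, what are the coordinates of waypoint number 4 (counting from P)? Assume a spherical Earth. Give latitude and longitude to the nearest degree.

≈ (61°S, 73°E)

Convert each endpoint to a unit vector on the sphere (x = cos φ cos λ, y = cos φ sin λ, z = sin φ).
The central angle between the endpoints is δ = arccos(p₁·p₂) ≈ 0.260 rad (14.9°).
Interpolate at f = 4/7 with slerp weights a = sin((1−f)δ)/sin δ ≈ 0.433, b = sin(fδ)/sin δ ≈ 0.576.
p = a·p₁ + b·p₂ ≈ (0.144, 0.466, -0.873); φ = arcsin(p_z) ≈ -60.83°, λ = atan2(p_y, p_x) ≈ 72.82°.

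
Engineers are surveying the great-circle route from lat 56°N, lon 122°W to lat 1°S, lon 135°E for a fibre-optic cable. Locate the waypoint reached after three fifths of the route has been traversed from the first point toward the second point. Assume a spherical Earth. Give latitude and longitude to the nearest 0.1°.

≈ lat 31.0°N, lon 158.9°E

Convert each endpoint to a unit vector on the sphere (x = cos φ cos λ, y = cos φ sin λ, z = sin φ).
The central angle between the endpoints is δ = arccos(p₁·p₂) ≈ 1.712 rad (98.1°).
Interpolate at f = 3/5 with slerp weights a = sin((1−f)δ)/sin δ ≈ 0.639, b = sin(fδ)/sin δ ≈ 0.864.
p = a·p₁ + b·p₂ ≈ (-0.800, 0.308, 0.514); φ = arcsin(p_z) ≈ 30.96°, λ = atan2(p_y, p_x) ≈ 158.94°.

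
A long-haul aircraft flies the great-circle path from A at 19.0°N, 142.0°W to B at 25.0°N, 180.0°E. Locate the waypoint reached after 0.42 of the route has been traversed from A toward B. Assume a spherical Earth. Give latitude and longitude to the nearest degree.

From cos δ = sin φ₁ sin φ₂ + cos φ₁ cos φ₂ cos Δλ, the central angle is δ ≈ 0.622 rad (35.6°).
Interpolate at f = 0.42 with slerp weights a = sin((1−f)δ)/sin δ ≈ 0.606, b = sin(fδ)/sin δ ≈ 0.443.
p = a·p₁ + b·p₂ ≈ (-0.853, -0.353, 0.385); φ = arcsin(p_z) ≈ 22.62°, λ = atan2(p_y, p_x) ≈ -157.54°.

≈ 23°N, 158°W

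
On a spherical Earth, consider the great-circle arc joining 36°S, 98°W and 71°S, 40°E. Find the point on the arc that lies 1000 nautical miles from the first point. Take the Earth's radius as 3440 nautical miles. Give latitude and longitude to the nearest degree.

The haversine formula gives a central angle δ ≈ 1.203 rad (68.9°) between the endpoints. The total great-circle distance is δ·R ≈ 1.203 × 3440 ≈ 4137 nmi, so the target fraction is f = 1000/4137 ≈ 0.242.
Interpolate at f ≈ 0.242 with slerp weights a = sin((1−f)δ)/sin δ ≈ 0.847, b = sin(fδ)/sin δ ≈ 0.307.
p = a·p₁ + b·p₂ ≈ (-0.019, -0.615, -0.789); φ = arcsin(p_z) ≈ -52.05°, λ = atan2(p_y, p_x) ≈ -91.75°.

≈ 52°S, 92°W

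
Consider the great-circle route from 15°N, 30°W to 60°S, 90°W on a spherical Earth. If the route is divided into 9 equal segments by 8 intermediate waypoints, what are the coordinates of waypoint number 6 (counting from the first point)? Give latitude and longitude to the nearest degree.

≈ 38°S, 58°W

Write both endpoints as unit vectors p₁, p₂ with components (cos φ cos λ, cos φ sin λ, sin φ).
The central angle between the endpoints is δ = arccos(p₁·p₂) ≈ 1.553 rad (89.0°).
Interpolate at f = 6/9 with slerp weights a = sin((1−f)δ)/sin δ ≈ 0.495, b = sin(fδ)/sin δ ≈ 0.860.
p = a·p₁ + b·p₂ ≈ (0.414, -0.669, -0.617); φ = arcsin(p_z) ≈ -38.09°, λ = atan2(p_y, p_x) ≈ -58.25°.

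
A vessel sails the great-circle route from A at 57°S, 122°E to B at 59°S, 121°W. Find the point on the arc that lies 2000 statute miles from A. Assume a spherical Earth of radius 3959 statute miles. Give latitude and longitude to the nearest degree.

Write both endpoints as unit vectors p₁, p₂ with components (cos φ cos λ, cos φ sin λ, sin φ).
The central angle between the endpoints is δ = arccos(p₁·p₂) ≈ 0.938 rad (53.7°). The total great-circle distance is δ·R ≈ 0.938 × 3959 ≈ 3713 mi, so the target fraction is f = 2000/3713 ≈ 0.539.
Interpolate at f ≈ 0.539 with slerp weights a = sin((1−f)δ)/sin δ ≈ 0.520, b = sin(fδ)/sin δ ≈ 0.600.
p = a·p₁ + b·p₂ ≈ (-0.309, -0.025, -0.951); φ = arcsin(p_z) ≈ -71.92°, λ = atan2(p_y, p_x) ≈ -175.42°.

≈ 72°S, 175°W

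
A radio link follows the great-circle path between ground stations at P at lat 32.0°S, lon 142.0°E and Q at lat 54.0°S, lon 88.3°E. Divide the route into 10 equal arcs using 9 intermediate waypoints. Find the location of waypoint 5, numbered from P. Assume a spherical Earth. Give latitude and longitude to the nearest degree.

From cos δ = sin φ₁ sin φ₂ + cos φ₁ cos φ₂ cos Δλ, the central angle is δ ≈ 0.761 rad (43.6°).
Interpolate at f = 5/10 with slerp weights a = sin((1−f)δ)/sin δ ≈ 0.539, b = sin(fδ)/sin δ ≈ 0.539.
p = a·p₁ + b·p₂ ≈ (-0.351, 0.598, -0.721); φ = arcsin(p_z) ≈ -46.15°, λ = atan2(p_y, p_x) ≈ 120.39°.

≈ lat 46°S, lon 120°E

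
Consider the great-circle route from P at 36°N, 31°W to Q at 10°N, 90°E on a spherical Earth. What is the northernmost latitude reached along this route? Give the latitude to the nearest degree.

The great circle lies in the plane with unit normal n̂ = (p₁ × p₂)/|p₁ × p₂|.
Here n̂_z ≈ +0.718; the vertex latitude is φ_max = arccos|n̂_z| ≈ 44.1°.

≈ 44°N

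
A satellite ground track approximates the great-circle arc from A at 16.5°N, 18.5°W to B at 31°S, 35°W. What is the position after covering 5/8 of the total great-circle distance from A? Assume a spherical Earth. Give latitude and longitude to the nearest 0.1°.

From cos δ = sin φ₁ sin φ₂ + cos φ₁ cos φ₂ cos Δλ, the central angle is δ ≈ 0.874 rad (50.1°).
Interpolate at f = 5/8 with slerp weights a = sin((1−f)δ)/sin δ ≈ 0.420, b = sin(fδ)/sin δ ≈ 0.677.
p = a·p₁ + b·p₂ ≈ (0.857, -0.461, -0.230); φ = arcsin(p_z) ≈ -13.28°, λ = atan2(p_y, p_x) ≈ -28.26°.

≈ 13.3°S, 28.3°W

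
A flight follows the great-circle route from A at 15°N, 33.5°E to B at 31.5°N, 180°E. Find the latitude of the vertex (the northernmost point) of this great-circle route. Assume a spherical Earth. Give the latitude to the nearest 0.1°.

≈ 57.0°N

The great circle lies in the plane with unit normal n̂ = (p₁ × p₂)/|p₁ × p₂|.
Here n̂_z ≈ +0.545; the vertex latitude is φ_max = arccos|n̂_z| ≈ 57.0°.
Check via Clairaut: cos φ_max = |cos φ₁| · sin C = cos(15.0°)·sin(34.3°) ≈ 0.545, again giving ≈ 57.0°.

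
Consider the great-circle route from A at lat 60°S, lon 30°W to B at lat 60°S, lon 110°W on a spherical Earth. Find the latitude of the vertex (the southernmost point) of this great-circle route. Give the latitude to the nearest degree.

The great circle lies in the plane with unit normal n̂ = (p₁ × p₂)/|p₁ × p₂|.
Here n̂_z ≈ -0.404; the vertex latitude is φ_max = arccos|n̂_z| ≈ 66.1°.
Check via Clairaut: cos φ_max = |cos φ₁| · sin C = cos(60.0°)·sin(126.0°) ≈ 0.404, again giving ≈ 66.1°.

≈ 66°S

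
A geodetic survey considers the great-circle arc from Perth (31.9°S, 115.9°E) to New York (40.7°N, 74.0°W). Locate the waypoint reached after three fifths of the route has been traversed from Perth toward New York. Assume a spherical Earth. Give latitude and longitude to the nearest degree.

≈ (48°N, 175°W)

From cos δ = sin φ₁ sin φ₂ + cos φ₁ cos φ₂ cos Δλ, the central angle is δ ≈ 2.935 rad (168.1°).
Interpolate at f = 3/5 with slerp weights a = sin((1−f)δ)/sin δ ≈ 4.486, b = sin(fδ)/sin δ ≈ 4.777.
p = a·p₁ + b·p₂ ≈ (-0.665, -0.055, 0.744); φ = arcsin(p_z) ≈ 48.11°, λ = atan2(p_y, p_x) ≈ -175.26°.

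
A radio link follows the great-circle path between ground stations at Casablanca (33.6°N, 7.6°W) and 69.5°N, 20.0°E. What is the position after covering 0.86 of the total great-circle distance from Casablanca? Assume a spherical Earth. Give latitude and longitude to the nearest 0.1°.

Write both endpoints as unit vectors p₁, p₂ with components (cos φ cos λ, cos φ sin λ, sin φ).
The central angle between the endpoints is δ = arccos(p₁·p₂) ≈ 0.681 rad (39.0°).
Interpolate at f = 0.86 with slerp weights a = sin((1−f)δ)/sin δ ≈ 0.151, b = sin(fδ)/sin δ ≈ 0.878.
p = a·p₁ + b·p₂ ≈ (0.414, 0.089, 0.906); φ = arcsin(p_z) ≈ 64.97°, λ = atan2(p_y, p_x) ≈ 12.07°.

≈ 65.0°N, 12.1°E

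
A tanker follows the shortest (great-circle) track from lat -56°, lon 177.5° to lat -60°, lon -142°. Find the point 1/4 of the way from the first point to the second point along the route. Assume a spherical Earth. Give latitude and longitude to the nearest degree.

≈ lat -58°, lon -173°

From cos δ = sin φ₁ sin φ₂ + cos φ₁ cos φ₂ cos Δλ, the central angle is δ ≈ 0.375 rad (21.5°).
Interpolate at f = 1/4 with slerp weights a = sin((1−f)δ)/sin δ ≈ 0.758, b = sin(fδ)/sin δ ≈ 0.256.
p = a·p₁ + b·p₂ ≈ (-0.524, -0.060, -0.850); φ = arcsin(p_z) ≈ -58.16°, λ = atan2(p_y, p_x) ≈ -173.45°.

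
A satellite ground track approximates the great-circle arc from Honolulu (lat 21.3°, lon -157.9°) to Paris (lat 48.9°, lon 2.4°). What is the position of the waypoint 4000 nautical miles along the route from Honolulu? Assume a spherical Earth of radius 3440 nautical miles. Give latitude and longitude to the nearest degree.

≈ lat 77°, lon -80°

From cos δ = sin φ₁ sin φ₂ + cos φ₁ cos φ₂ cos Δλ, the central angle is δ ≈ 1.879 rad (107.6°). The total great-circle distance is δ·R ≈ 1.879 × 3440 ≈ 6462 nmi, so the target fraction is f = 4000/6462 ≈ 0.619.
Interpolate at f ≈ 0.619 with slerp weights a = sin((1−f)δ)/sin δ ≈ 0.689, b = sin(fδ)/sin δ ≈ 0.963.
p = a·p₁ + b·p₂ ≈ (0.038, -0.215, 0.976); φ = arcsin(p_z) ≈ 77.40°, λ = atan2(p_y, p_x) ≈ -79.90°.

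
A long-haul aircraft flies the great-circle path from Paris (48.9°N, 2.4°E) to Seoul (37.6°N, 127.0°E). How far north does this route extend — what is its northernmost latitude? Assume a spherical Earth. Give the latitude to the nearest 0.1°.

≈ 64.2°N

The great circle lies in the plane with unit normal n̂ = (p₁ × p₂)/|p₁ × p₂|.
Here n̂_z ≈ +0.435; the vertex latitude is φ_max = arccos|n̂_z| ≈ 64.2°.
Check via Clairaut: cos φ_max = |cos φ₁| · sin C = cos(48.9°)·sin(41.4°) ≈ 0.435, again giving ≈ 64.2°.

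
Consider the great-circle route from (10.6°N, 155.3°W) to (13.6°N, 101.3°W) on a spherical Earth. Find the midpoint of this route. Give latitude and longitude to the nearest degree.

≈ (14°N, 128°W)

Write both endpoints as unit vectors p₁, p₂ with components (cos φ cos λ, cos φ sin λ, sin φ).
The central angle between the endpoints is δ = arccos(p₁·p₂) ≈ 0.921 rad (52.8°).
Interpolate at f = 1/2 with slerp weights a = sin((1−f)δ)/sin δ ≈ 0.558, b = sin(fδ)/sin δ ≈ 0.558.
p = a·p₁ + b·p₂ ≈ (-0.605, -0.761, 0.234); φ = arcsin(p_z) ≈ 13.53°, λ = atan2(p_y, p_x) ≈ -128.46°.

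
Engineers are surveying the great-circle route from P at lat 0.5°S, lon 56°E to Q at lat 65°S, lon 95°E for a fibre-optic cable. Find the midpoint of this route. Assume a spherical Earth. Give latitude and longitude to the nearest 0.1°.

≈ lat 34.0°S, lon 67.3°E

Convert each endpoint to a unit vector on the sphere (x = cos φ cos λ, y = cos φ sin λ, z = sin φ).
The central angle between the endpoints is δ = arccos(p₁·p₂) ≈ 1.228 rad (70.3°).
Interpolate at f = 1/2 with slerp weights a = sin((1−f)δ)/sin δ ≈ 0.612, b = sin(fδ)/sin δ ≈ 0.612.
p = a·p₁ + b·p₂ ≈ (0.320, 0.765, -0.560); φ = arcsin(p_z) ≈ -34.04°, λ = atan2(p_y, p_x) ≈ 67.32°.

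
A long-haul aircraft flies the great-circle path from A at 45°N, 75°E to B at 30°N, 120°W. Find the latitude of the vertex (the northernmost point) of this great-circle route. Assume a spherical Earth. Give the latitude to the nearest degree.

The great circle lies in the plane with unit normal n̂ = (p₁ × p₂)/|p₁ × p₂|.
Here n̂_z ≈ +0.163; the vertex latitude is φ_max = arccos|n̂_z| ≈ 80.6°.
Check via Clairaut: cos φ_max = |cos φ₁| · sin C = cos(45.0°)·sin(13.3°) ≈ 0.163, again giving ≈ 80.6°.

≈ 81°N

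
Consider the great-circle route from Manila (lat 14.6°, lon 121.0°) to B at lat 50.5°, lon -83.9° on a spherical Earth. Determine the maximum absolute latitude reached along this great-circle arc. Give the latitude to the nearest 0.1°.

≈ 73.8°

The great circle lies in the plane with unit normal n̂ = (p₁ × p₂)/|p₁ × p₂|.
Here n̂_z ≈ +0.278; the vertex latitude is φ_max = arccos|n̂_z| ≈ 73.8°.
Check via Clairaut: cos φ_max = |cos φ₁| · sin C = cos(14.6°)·sin(16.7°) ≈ 0.278, again giving ≈ 73.8°.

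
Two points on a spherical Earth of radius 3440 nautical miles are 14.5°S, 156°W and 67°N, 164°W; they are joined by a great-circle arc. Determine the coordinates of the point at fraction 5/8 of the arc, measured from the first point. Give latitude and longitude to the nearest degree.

≈ 36°N, 159°W

Convert each endpoint to a unit vector on the sphere (x = cos φ cos λ, y = cos φ sin λ, z = sin φ).
The central angle between the endpoints is δ = arccos(p₁·p₂) ≈ 1.426 rad (81.7°).
Interpolate at f = 5/8 with slerp weights a = sin((1−f)δ)/sin δ ≈ 0.515, b = sin(fδ)/sin δ ≈ 0.786.
p = a·p₁ + b·p₂ ≈ (-0.751, -0.287, 0.595); φ = arcsin(p_z) ≈ 36.49°, λ = atan2(p_y, p_x) ≈ -159.05°.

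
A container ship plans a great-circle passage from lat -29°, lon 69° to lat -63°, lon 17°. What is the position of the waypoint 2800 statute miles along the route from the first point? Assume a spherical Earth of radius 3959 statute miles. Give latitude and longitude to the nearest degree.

≈ lat -60°, lon 30°

Write both endpoints as unit vectors p₁, p₂ with components (cos φ cos λ, cos φ sin λ, sin φ).
The central angle between the endpoints is δ = arccos(p₁·p₂) ≈ 0.828 rad (47.4°). The total great-circle distance is δ·R ≈ 0.828 × 3959 ≈ 3278 mi, so the target fraction is f = 2800/3278 ≈ 0.854.
Interpolate at f ≈ 0.854 with slerp weights a = sin((1−f)δ)/sin δ ≈ 0.163, b = sin(fδ)/sin δ ≈ 0.882.
p = a·p₁ + b·p₂ ≈ (0.434, 0.251, -0.865); φ = arcsin(p_z) ≈ -59.91°, λ = atan2(p_y, p_x) ≈ 29.98°.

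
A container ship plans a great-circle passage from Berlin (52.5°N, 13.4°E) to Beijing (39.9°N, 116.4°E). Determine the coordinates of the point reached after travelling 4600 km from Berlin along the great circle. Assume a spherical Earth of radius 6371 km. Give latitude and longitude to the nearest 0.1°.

Convert each endpoint to a unit vector on the sphere (x = cos φ cos λ, y = cos φ sin λ, z = sin φ).
The central angle between the endpoints is δ = arccos(p₁·p₂) ≈ 1.155 rad (66.2°). The total great-circle distance is δ·R ≈ 1.155 × 6371 ≈ 7359 km, so the target fraction is f = 4600/7359 ≈ 0.625.
Interpolate at f ≈ 0.625 with slerp weights a = sin((1−f)δ)/sin δ ≈ 0.459, b = sin(fδ)/sin δ ≈ 0.722.
p = a·p₁ + b·p₂ ≈ (0.025, 0.561, 0.827); φ = arcsin(p_z) ≈ 55.83°, λ = atan2(p_y, p_x) ≈ 87.43°.

≈ (55.8°N, 87.4°E)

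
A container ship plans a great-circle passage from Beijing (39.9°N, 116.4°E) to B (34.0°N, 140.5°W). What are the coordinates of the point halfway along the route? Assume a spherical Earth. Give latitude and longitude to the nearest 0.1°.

≈ (50.4°N, 170.7°E)

Convert each endpoint to a unit vector on the sphere (x = cos φ cos λ, y = cos φ sin λ, z = sin φ).
The central angle between the endpoints is δ = arccos(p₁·p₂) ≈ 1.355 rad (77.6°).
Interpolate at f = 1/2 with slerp weights a = sin((1−f)δ)/sin δ ≈ 0.642, b = sin(fδ)/sin δ ≈ 0.642.
p = a·p₁ + b·p₂ ≈ (-0.629, 0.103, 0.770); φ = arcsin(p_z) ≈ 50.39°, λ = atan2(p_y, p_x) ≈ 170.74°.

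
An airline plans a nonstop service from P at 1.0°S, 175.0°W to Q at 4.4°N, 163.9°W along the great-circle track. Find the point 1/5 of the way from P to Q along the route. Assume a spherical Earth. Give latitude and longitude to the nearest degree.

Convert each endpoint to a unit vector on the sphere (x = cos φ cos λ, y = cos φ sin λ, z = sin φ).
The central angle between the endpoints is δ = arccos(p₁·p₂) ≈ 0.215 rad (12.3°).
Interpolate at f = 1/5 with slerp weights a = sin((1−f)δ)/sin δ ≈ 0.802, b = sin(fδ)/sin δ ≈ 0.201.
p = a·p₁ + b·p₂ ≈ (-0.992, -0.126, 0.001); φ = arcsin(p_z) ≈ 0.08°, λ = atan2(p_y, p_x) ≈ -172.78°.

≈ 0°N, 173°W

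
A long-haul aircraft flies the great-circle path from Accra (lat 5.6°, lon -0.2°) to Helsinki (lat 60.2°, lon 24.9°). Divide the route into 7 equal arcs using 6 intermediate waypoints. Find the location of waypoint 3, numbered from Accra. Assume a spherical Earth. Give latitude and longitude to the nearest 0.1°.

≈ lat 29.5°, lon 6.7°

The haversine formula gives a central angle δ ≈ 1.009 rad (57.8°) between the endpoints.
Interpolate at f = 3/7 with slerp weights a = sin((1−f)δ)/sin δ ≈ 0.644, b = sin(fδ)/sin δ ≈ 0.495.
p = a·p₁ + b·p₂ ≈ (0.864, 0.101, 0.493); φ = arcsin(p_z) ≈ 29.51°, λ = atan2(p_y, p_x) ≈ 6.69°.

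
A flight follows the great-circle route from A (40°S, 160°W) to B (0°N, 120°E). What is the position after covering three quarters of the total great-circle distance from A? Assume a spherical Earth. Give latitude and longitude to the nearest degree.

≈ (13°S, 136°E)

The haversine formula gives a central angle δ ≈ 1.437 rad (82.4°) between the endpoints.
Interpolate at f = 3/4 with slerp weights a = sin((1−f)δ)/sin δ ≈ 0.355, b = sin(fδ)/sin δ ≈ 0.889.
p = a·p₁ + b·p₂ ≈ (-0.700, 0.677, -0.228); φ = arcsin(p_z) ≈ -13.18°, λ = atan2(p_y, p_x) ≈ 135.96°.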